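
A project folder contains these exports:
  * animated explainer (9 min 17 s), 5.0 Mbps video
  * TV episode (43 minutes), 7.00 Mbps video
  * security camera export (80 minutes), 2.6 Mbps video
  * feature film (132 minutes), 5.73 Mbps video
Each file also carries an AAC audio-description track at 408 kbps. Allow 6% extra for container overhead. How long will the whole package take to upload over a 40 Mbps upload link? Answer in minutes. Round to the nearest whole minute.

Audio: 408 kbps = 0.408 Mbps.
animated explainer: 5.408 Mbps × 557 s × 1.06 = 3193.0 Mb
TV episode: 7.408 Mbps × 2580 s × 1.06 = 20259.4 Mb
security camera export: 3.008 Mbps × 4800 s × 1.06 = 15304.7 Mb
feature film: 6.138 Mbps × 7920 s × 1.06 = 51529.7 Mb
Total: 90286.8 Mb = 11285.9 MB.
At 40 Mbps: 90286.8 / 40 = 2257 s ≈ 37.6 minutes.

38 minutes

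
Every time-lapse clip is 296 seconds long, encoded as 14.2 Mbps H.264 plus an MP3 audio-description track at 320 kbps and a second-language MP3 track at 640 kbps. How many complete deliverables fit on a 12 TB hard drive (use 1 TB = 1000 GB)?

Audio total: 320 + 640 = 960 kbps = 0.960 Mbps.
Total bitrate: 15.160 Mbps.
Per item: 15.160 Mbps × 296 s = 4,487 Mb = 560.9 MB.
Capacity: 12 TB = 96,000,000 Mb; 21393.43 items → 21393 complete.

21393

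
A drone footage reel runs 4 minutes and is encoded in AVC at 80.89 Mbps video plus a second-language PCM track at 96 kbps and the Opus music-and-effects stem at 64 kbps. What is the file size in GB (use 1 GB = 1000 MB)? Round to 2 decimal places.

2.43 GB

4 min = 240 s
Audio total: 96 + 64 = 160 kbps = 0.160 Mbps.
Total bitrate: 80.89 + 0.160 = 81.050 Mbps.
Stream data: 81.050 Mbps × 240 s = 19452.0 Mb.
19,452 Mb ÷ 8 = 2,432 MB → 2.432 GB.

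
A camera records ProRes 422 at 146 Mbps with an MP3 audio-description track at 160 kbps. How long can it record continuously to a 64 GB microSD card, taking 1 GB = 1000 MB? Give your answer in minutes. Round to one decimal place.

Audio: 160 kbps = 0.160 Mbps.
Total bitrate: 146 + 0.160 = 146.160 Mbps.
Capacity: 64 GB = 512,000 Mb.
Recording time: 512,000 / 146.160 = 3,503 s ≈ 58.4 minutes.

58.4 minutes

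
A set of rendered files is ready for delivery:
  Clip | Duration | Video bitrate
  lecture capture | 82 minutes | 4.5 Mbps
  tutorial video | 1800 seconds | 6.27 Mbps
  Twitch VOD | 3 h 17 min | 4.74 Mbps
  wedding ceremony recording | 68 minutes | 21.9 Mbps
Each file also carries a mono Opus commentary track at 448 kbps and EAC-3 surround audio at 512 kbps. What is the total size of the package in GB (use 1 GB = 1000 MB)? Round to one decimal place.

Audio total: 448 + 512 = 960 kbps = 0.960 Mbps.
lecture capture: 5.460 Mbps × 4920 s = 26863.2 Mb
tutorial video: 7.230 Mbps × 1800 s = 13014.0 Mb
Twitch VOD: 5.700 Mbps × 11820 s = 67374.0 Mb
wedding ceremony recording: 22.860 Mbps × 4080 s = 93268.8 Mb
Total: 200520.0 Mb = 25065.0 MB.
= 25.07 GB.

25.1 GB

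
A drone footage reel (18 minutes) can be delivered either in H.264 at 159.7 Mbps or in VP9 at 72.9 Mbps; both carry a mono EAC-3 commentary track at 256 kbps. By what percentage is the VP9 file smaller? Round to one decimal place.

54.3%

18 min = 1080 s
Audio: 256 kbps = 0.256 Mbps.
H.264: 159.956 Mbps × 1080 s = 172752.5 Mb = 21.594 GB.
VP9: 73.156 Mbps × 1080 s = 79008.5 Mb = 9.876 GB.
Reduction: (1 − 9.876/21.594) × 100 = 54.26%.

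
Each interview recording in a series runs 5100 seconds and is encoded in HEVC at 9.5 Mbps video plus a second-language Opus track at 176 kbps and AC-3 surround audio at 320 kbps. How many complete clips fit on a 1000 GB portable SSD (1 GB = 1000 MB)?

156

Audio total: 176 + 320 = 496 kbps = 0.496 Mbps.
Total bitrate: 9.996 Mbps.
Per item: 9.996 Mbps × 5100 s = 50,980 Mb = 6,372 MB.
Capacity: 1000 GB = 8,000,000 Mb; 156.93 items → 156 complete.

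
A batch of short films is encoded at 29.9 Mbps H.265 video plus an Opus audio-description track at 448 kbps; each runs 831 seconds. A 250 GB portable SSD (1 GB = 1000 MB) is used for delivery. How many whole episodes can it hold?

79

Audio: 448 kbps = 0.448 Mbps.
Total bitrate: 30.348 Mbps.
Per item: 30.348 Mbps × 831 s = 25,219 Mb = 3,152 MB.
Capacity: 250 GB = 2,000,000 Mb; 79.30 items → 79 complete.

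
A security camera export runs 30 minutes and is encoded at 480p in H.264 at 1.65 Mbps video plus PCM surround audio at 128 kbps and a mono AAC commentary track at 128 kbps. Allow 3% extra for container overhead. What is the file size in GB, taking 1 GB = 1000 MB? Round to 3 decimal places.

0.442 GB

30 min = 1800 s
Audio total: 128 + 128 = 256 kbps = 0.256 Mbps.
Total bitrate: 1.65 + 0.256 = 1.906 Mbps.
Stream data: 1.906 Mbps × 1800 s = 3430.8 Mb.
With 3% container overhead: ×1.03.
3,534 Mb ÷ 8 = 441.7 MB → 0.4417 GB.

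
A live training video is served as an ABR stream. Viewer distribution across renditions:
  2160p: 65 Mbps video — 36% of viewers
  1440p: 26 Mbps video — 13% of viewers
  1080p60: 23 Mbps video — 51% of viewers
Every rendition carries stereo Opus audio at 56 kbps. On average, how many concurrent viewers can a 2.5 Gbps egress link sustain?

Audio: 56 kbps = 0.056 Mbps.
Average per-viewer bitrate: 0.36×65.056 + 0.13×26.056 + 0.51×23.056 = 38.566 Mbps.
2.5 Gbps = 2,500 Mbps; 2,500 / 38.566 = 64.82 → 64.

64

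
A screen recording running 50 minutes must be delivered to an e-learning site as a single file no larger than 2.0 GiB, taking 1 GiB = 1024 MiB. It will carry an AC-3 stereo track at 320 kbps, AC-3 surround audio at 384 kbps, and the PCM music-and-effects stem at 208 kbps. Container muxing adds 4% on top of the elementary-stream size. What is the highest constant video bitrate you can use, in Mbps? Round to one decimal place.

4.6 Mbps

Budget: 2.0 GiB = 17179.9 Mb.
Stream payload after overhead: 17179.9 / 1.04 = 16519.1 Mb.
50 min = 3000 s
Total bitrate budget: 16519.1 Mb / 3000 s = 5.506 Mbps.
Audio total: 320 + 384 + 208 = 912 kbps = 0.912 Mbps.
Video: 5.506 − 0.912 = 4.594 Mbps.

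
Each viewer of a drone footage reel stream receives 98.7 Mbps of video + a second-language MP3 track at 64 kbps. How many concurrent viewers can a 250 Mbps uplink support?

Audio: 64 kbps = 0.064 Mbps.
Per-viewer media rate: 98.764 Mbps.
250 Mbps = 250.0 Mbps; 250.0 / 98.764 = 2.53 → 2 viewers.

2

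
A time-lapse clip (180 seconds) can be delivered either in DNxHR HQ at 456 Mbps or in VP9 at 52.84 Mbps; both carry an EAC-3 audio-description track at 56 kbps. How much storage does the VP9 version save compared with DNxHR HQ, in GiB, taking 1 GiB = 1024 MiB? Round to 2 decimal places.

Audio: 56 kbps = 0.056 Mbps.
DNxHR HQ: 456.056 Mbps × 180 s = 82090.1 Mb = 9.557 GiB.
VP9: 52.896 Mbps × 180 s = 9521.3 Mb = 1.108 GiB.
Saving: 9.557 − 1.108 = 8.448 GiB.

8.45 GiB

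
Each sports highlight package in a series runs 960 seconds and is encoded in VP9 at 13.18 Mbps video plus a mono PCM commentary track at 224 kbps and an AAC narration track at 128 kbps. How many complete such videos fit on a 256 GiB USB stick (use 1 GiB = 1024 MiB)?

169

Audio total: 224 + 128 = 352 kbps = 0.352 Mbps.
Total bitrate: 13.532 Mbps.
Per item: 13.532 Mbps × 960 s = 12,991 Mb = 1,624 MB.
Capacity: 256 GiB = 2,199,023 Mb; 169.28 items → 169 complete.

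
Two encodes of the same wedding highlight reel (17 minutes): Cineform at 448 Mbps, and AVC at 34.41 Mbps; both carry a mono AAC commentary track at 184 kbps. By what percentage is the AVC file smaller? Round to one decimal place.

92.3%

17 min = 1020 s
Audio: 184 kbps = 0.184 Mbps.
Cineform: 448.184 Mbps × 1020 s = 457147.7 Mb = 57.143 GB.
AVC: 34.594 Mbps × 1020 s = 35285.9 Mb = 4.411 GB.
Reduction: (1 − 4.411/57.143) × 100 = 92.28%.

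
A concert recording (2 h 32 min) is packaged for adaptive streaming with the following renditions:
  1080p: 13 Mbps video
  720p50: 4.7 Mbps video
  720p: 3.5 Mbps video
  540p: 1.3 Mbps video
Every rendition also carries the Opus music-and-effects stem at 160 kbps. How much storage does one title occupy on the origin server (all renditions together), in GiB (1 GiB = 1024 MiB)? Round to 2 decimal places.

2 h 32 min = 152 min = 9120 s
Audio: 160 kbps = 0.160 Mbps.
Sum of rendition bitrates: (13+0.160) + (4.7+0.160) + (3.5+0.160) + (1.3+0.160) = 23.140 Mbps.
× 9120 s = 211,037 Mb = 26,380 MB = 24.57 GiB.

24.57 GiB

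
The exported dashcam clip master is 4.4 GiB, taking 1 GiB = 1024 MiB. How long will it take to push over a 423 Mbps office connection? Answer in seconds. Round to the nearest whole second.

File: 4.4 GiB = 37795.7 Mb.
At 423 Mbps: 37795.7 / 423 = 89.4 s ≈ 89.4 seconds.

89 seconds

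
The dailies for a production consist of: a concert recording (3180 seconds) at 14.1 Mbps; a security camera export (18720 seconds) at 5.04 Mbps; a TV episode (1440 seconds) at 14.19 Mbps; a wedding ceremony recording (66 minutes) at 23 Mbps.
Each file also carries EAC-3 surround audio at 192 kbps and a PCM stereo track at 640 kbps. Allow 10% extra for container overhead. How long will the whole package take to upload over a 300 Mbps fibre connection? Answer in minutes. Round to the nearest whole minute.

Audio total: 192 + 640 = 832 kbps = 0.832 Mbps.
concert recording: 14.932 Mbps × 3180 s × 1.10 = 52232.1 Mb
security camera export: 5.872 Mbps × 18720 s × 1.10 = 120916.2 Mb
TV episode: 15.022 Mbps × 1440 s × 1.10 = 23794.8 Mb
wedding ceremony recording: 23.832 Mbps × 3960 s × 1.10 = 103812.2 Mb
Total: 300755.4 Mb = 37594.4 MB.
At 300 Mbps: 300755.4 / 300 = 1003 s ≈ 16.7 minutes.

17 minutes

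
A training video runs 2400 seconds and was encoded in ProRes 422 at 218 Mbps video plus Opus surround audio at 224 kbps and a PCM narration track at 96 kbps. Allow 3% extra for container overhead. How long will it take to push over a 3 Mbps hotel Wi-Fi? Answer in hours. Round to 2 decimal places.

49.97 hours

Audio total: 224 + 96 = 320 kbps = 0.320 Mbps.
Total bitrate: 218.320 Mbps.
File: 218.320 Mbps × 2400 s = 523968.0 Mb.
With 3% container overhead: ×1.03. → 539687.0 Mb.
At 3 Mbps: 539687.0 / 3 = 179895.7 s ≈ 50 hours.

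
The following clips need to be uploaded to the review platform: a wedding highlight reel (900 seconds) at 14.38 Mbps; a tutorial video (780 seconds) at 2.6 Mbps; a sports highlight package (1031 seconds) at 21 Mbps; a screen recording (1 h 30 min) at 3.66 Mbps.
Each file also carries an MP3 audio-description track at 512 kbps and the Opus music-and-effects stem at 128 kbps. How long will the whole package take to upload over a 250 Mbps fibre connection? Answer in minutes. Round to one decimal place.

4.1 minutes

Audio total: 512 + 128 = 640 kbps = 0.640 Mbps.
wedding highlight reel: 15.020 Mbps × 900 s = 13518.0 Mb
tutorial video: 3.240 Mbps × 780 s = 2527.2 Mb
sports highlight package: 21.640 Mbps × 1031 s = 22310.8 Mb
screen recording: 4.300 Mbps × 5400 s = 23220.0 Mb
Total: 61576.0 Mb = 7697.0 MB.
At 250 Mbps: 61576.0 / 250 = 246 s ≈ 4.11 minutes.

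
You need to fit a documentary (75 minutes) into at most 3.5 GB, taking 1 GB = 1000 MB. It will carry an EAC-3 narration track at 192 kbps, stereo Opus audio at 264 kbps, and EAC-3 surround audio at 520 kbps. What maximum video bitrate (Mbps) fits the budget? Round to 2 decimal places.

Budget: 3.5 GB = 28000.0 Mb.
75 min = 4500 s
Total bitrate budget: 28000.0 Mb / 4500 s = 6.222 Mbps.
Audio total: 192 + 264 + 520 = 976 kbps = 0.976 Mbps.
Video: 6.222 − 0.976 = 5.246 Mbps.

5.25 Mbps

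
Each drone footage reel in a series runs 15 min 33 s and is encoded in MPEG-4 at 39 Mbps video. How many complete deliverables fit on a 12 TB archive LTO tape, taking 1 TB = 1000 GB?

2638

15 min 33 s = 933 s
Per item: 39.000 Mbps × 933 s = 36,387 Mb = 4,548 MB.
Capacity: 12 TB = 96,000,000 Mb; 2638.30 items → 2638 complete.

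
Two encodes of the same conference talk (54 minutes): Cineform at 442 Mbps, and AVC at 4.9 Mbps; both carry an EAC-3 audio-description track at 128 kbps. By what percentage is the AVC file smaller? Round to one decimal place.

98.9%

54 min = 3240 s
Audio: 128 kbps = 0.128 Mbps.
Cineform: 442.128 Mbps × 3240 s = 1432494.7 Mb = 166.764 GiB.
AVC: 5.028 Mbps × 3240 s = 16290.7 Mb = 1.896 GiB.
Reduction: (1 − 1.896/166.764) × 100 = 98.86%.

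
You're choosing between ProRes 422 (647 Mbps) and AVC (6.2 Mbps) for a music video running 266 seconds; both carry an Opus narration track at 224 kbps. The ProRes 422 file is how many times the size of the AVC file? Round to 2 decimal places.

100.75

Audio: 224 kbps = 0.224 Mbps.
ProRes 422: 647.224 Mbps × 266 s = 172161.6 Mb = 21.520 GB.
AVC: 6.424 Mbps × 266 s = 1708.8 Mb = 0.214 GB.
Ratio: 21.520 / 0.214 = 100.751.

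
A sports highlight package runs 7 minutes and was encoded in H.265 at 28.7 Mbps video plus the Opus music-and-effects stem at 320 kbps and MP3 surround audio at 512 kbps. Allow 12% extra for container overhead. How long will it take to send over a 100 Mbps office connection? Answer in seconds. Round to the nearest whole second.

7 min = 420 s
Audio total: 320 + 512 = 832 kbps = 0.832 Mbps.
Total bitrate: 29.532 Mbps.
File: 29.532 Mbps × 420 s = 12403.4 Mb.
With 12% container overhead: ×1.12. → 13891.9 Mb.
At 100 Mbps: 13891.9 / 100 = 138.9 s ≈ 139 seconds.

139 seconds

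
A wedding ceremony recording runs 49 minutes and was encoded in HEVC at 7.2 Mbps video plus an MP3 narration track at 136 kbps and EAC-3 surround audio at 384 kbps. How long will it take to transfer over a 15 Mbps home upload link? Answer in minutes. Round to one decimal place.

49 min = 2940 s
Audio total: 136 + 384 = 520 kbps = 0.520 Mbps.
Total bitrate: 7.720 Mbps.
File: 7.720 Mbps × 2940 s = 22696.8 Mb.
At 15 Mbps: 22696.8 / 15 = 1513.1 s ≈ 25.2 minutes.

25.2 minutes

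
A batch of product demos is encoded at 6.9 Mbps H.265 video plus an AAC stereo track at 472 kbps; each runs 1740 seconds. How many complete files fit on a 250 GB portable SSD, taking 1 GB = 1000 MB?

155

Audio: 472 kbps = 0.472 Mbps.
Total bitrate: 7.372 Mbps.
Per item: 7.372 Mbps × 1740 s = 12,827 Mb = 1,603 MB.
Capacity: 250 GB = 2,000,000 Mb; 155.92 items → 155 complete.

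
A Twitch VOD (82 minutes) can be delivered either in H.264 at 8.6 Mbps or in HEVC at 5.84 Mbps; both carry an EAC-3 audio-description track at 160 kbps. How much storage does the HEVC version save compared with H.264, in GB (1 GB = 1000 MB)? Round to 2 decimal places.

82 min = 4920 s
Audio: 160 kbps = 0.160 Mbps.
H.264: 8.760 Mbps × 4920 s = 43099.2 Mb = 5.387 GB.
HEVC: 6.000 Mbps × 4920 s = 29520.0 Mb = 3.690 GB.
Saving: 5.387 − 3.690 = 1.697 GB.

1.70 GB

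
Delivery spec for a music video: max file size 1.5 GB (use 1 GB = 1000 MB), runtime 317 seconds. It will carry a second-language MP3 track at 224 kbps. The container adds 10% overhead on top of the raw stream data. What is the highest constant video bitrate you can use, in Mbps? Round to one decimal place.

Budget: 1.5 GB = 12000.0 Mb.
Stream payload after overhead: 12000.0 / 1.10 = 10909.1 Mb.
Total bitrate budget: 10909.1 Mb / 317 s = 34.414 Mbps.
Audio: 224 kbps = 0.224 Mbps.
Video: 34.414 − 0.224 = 34.190 Mbps.

34.2 Mbps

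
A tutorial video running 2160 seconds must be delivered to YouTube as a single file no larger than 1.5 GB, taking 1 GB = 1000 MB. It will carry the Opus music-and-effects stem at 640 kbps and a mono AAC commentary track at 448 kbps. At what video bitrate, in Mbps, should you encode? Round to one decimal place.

4.5 Mbps

Budget: 1.5 GB = 12000.0 Mb.
Total bitrate budget: 12000.0 Mb / 2160 s = 5.556 Mbps.
Audio total: 640 + 448 = 1088 kbps = 1.088 Mbps.
Video: 5.556 − 1.088 = 4.468 Mbps.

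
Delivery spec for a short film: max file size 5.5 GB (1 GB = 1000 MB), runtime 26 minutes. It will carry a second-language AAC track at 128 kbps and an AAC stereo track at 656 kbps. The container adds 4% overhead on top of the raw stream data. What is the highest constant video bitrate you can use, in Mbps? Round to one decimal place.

26.3 Mbps

Budget: 5.5 GB = 44000.0 Mb.
Stream payload after overhead: 44000.0 / 1.04 = 42307.7 Mb.
26 min = 1560 s
Total bitrate budget: 42307.7 Mb / 1560 s = 27.120 Mbps.
Audio total: 128 + 656 = 784 kbps = 0.784 Mbps.
Video: 27.120 − 0.784 = 26.336 Mbps.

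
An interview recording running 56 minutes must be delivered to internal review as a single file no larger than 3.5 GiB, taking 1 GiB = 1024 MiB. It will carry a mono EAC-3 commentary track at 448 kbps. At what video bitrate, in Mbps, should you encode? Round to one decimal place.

8.5 Mbps

Budget: 3.5 GiB = 30064.8 Mb.
56 min = 3360 s
Total bitrate budget: 30064.8 Mb / 3360 s = 8.948 Mbps.
Audio: 448 kbps = 0.448 Mbps.
Video: 8.948 − 0.448 = 8.500 Mbps.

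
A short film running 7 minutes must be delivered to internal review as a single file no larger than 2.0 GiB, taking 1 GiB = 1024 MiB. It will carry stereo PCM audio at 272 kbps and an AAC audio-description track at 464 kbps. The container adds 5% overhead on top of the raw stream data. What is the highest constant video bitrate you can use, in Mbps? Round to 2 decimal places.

Budget: 2.0 GiB = 17179.9 Mb.
Stream payload after overhead: 17179.9 / 1.05 = 16361.8 Mb.
7 min = 420 s
Total bitrate budget: 16361.8 Mb / 420 s = 38.957 Mbps.
Audio total: 272 + 464 = 736 kbps = 0.736 Mbps.
Video: 38.957 − 0.736 = 38.221 Mbps.

38.22 Mbps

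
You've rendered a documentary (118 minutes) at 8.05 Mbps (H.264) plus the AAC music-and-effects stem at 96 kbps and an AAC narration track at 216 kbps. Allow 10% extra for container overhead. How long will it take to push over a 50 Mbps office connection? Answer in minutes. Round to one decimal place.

21.7 minutes

118 min = 7080 s
Audio total: 96 + 216 = 312 kbps = 0.312 Mbps.
Total bitrate: 8.362 Mbps.
File: 8.362 Mbps × 7080 s = 59203.0 Mb.
With 10% container overhead: ×1.10. → 65123.3 Mb.
At 50 Mbps: 65123.3 / 50 = 1302.5 s ≈ 21.7 minutes.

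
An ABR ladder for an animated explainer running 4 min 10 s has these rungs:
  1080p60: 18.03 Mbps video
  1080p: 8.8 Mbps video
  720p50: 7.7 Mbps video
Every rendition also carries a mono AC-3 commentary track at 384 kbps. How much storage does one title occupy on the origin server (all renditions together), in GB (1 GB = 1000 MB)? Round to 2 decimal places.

4 min 10 s = 250 s
Audio: 384 kbps = 0.384 Mbps.
Sum of rendition bitrates: (18.03+0.384) + (8.8+0.384) + (7.7+0.384) = 35.682 Mbps.
× 250 s = 8,920 Mb = 1,115 MB = 1.115 GB.

1.12 GB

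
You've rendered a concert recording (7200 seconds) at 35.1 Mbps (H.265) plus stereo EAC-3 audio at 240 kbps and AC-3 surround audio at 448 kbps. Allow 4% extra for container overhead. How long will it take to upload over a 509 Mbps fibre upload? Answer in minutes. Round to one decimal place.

8.8 minutes

Audio total: 240 + 448 = 688 kbps = 0.688 Mbps.
Total bitrate: 35.788 Mbps.
File: 35.788 Mbps × 7200 s = 257673.6 Mb.
With 4% container overhead: ×1.04. → 267980.5 Mb.
At 509 Mbps: 267980.5 / 509 = 526.5 s ≈ 8.77 minutes.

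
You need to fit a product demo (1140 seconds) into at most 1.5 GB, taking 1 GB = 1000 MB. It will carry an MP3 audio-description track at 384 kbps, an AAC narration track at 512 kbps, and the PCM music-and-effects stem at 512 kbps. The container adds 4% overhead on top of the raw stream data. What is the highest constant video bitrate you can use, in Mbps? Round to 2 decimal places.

8.71 Mbps

Budget: 1.5 GB = 12000.0 Mb.
Stream payload after overhead: 12000.0 / 1.04 = 11538.5 Mb.
Total bitrate budget: 11538.5 Mb / 1140 s = 10.121 Mbps.
Audio total: 384 + 512 + 512 = 1408 kbps = 1.408 Mbps.
Video: 10.121 − 1.408 = 8.713 Mbps.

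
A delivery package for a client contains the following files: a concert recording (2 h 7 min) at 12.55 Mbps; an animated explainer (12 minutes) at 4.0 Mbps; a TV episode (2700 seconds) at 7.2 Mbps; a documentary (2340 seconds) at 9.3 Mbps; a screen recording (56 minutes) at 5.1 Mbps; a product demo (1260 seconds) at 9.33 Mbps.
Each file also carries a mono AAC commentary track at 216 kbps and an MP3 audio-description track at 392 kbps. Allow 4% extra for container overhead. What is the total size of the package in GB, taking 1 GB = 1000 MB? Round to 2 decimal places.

Audio total: 216 + 392 = 608 kbps = 0.608 Mbps.
concert recording: 13.158 Mbps × 7620 s × 1.04 = 104274.5 Mb
animated explainer: 4.608 Mbps × 720 s × 1.04 = 3450.5 Mb
TV episode: 7.808 Mbps × 2700 s × 1.04 = 21924.9 Mb
documentary: 9.908 Mbps × 2340 s × 1.04 = 24112.1 Mb
screen recording: 5.708 Mbps × 3360 s × 1.04 = 19946.0 Mb
product demo: 9.938 Mbps × 1260 s × 1.04 = 13022.8 Mb
Total: 186730.8 Mb = 23341.3 MB.
= 23.34 GB.

23.34 GB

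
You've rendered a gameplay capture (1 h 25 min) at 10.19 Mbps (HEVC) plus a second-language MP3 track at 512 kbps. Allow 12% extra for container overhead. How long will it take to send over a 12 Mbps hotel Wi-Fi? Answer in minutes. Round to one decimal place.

84.9 minutes

1 h 25 min = 85 min = 5100 s
Audio: 512 kbps = 0.512 Mbps.
Total bitrate: 10.702 Mbps.
File: 10.702 Mbps × 5100 s = 54580.2 Mb.
With 12% container overhead: ×1.12. → 61129.8 Mb.
At 12 Mbps: 61129.8 / 12 = 5094.2 s ≈ 84.9 minutes.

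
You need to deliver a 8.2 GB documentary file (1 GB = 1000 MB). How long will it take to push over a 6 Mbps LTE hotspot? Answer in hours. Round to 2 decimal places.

File: 8.2 GB = 65600.0 Mb.
At 6 Mbps: 65600.0 / 6 = 10933.3 s ≈ 3.04 hours.

3.04 hours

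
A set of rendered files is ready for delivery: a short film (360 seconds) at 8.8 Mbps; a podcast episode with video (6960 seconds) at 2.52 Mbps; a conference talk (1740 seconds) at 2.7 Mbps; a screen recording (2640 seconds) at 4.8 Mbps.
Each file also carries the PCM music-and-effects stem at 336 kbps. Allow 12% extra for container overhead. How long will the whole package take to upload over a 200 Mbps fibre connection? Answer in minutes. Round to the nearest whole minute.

Audio: 336 kbps = 0.336 Mbps.
short film: 9.136 Mbps × 360 s × 1.12 = 3683.6 Mb
podcast episode with video: 2.856 Mbps × 6960 s × 1.12 = 22263.1 Mb
conference talk: 3.036 Mbps × 1740 s × 1.12 = 5916.6 Mb
screen recording: 5.136 Mbps × 2640 s × 1.12 = 15186.1 Mb
Total: 47049.4 Mb = 5881.2 MB.
At 200 Mbps: 47049.4 / 200 = 235 s ≈ 3.92 minutes.

4 minutes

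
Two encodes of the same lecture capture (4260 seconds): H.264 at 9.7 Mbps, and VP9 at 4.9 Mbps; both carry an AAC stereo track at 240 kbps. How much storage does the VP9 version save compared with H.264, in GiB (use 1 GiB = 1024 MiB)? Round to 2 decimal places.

2.38 GiB

Audio: 240 kbps = 0.240 Mbps.
H.264: 9.940 Mbps × 4260 s = 42344.4 Mb = 4.930 GiB.
VP9: 5.140 Mbps × 4260 s = 21896.4 Mb = 2.549 GiB.
Saving: 4.930 − 2.549 = 2.380 GiB.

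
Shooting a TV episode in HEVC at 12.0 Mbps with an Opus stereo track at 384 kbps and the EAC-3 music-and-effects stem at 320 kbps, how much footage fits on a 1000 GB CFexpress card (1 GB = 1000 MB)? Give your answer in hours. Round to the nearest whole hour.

Audio total: 384 + 320 = 704 kbps = 0.704 Mbps.
Total bitrate: 12.0 + 0.704 = 12.704 Mbps.
Capacity: 1000 GB = 8,000,000 Mb.
Recording time: 8,000,000 / 12.704 = 629,723 s ≈ 175 hours.

175 hours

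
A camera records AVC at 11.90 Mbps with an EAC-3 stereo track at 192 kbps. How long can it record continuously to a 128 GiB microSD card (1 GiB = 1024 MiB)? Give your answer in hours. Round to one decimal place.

Audio: 192 kbps = 0.192 Mbps.
Total bitrate: 11.90 + 0.192 = 12.092 Mbps.
Capacity: 128 GiB = 1,099,512 Mb.
Recording time: 1,099,512 / 12.092 = 90,929 s ≈ 25.3 hours.

25.3 hours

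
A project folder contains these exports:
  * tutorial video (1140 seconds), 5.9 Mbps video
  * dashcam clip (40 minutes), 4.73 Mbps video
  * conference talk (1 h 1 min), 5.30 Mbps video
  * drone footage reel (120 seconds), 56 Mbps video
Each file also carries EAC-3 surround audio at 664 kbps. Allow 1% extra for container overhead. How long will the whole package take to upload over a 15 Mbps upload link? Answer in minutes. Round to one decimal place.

55.1 minutes

Audio: 664 kbps = 0.664 Mbps.
tutorial video: 6.564 Mbps × 1140 s × 1.01 = 7557.8 Mb
dashcam clip: 5.394 Mbps × 2400 s × 1.01 = 13075.1 Mb
conference talk: 5.964 Mbps × 3660 s × 1.01 = 22046.5 Mb
drone footage reel: 56.664 Mbps × 120 s × 1.01 = 6867.7 Mb
Total: 49547.0 Mb = 6193.4 MB.
At 15 Mbps: 49547.0 / 15 = 3303 s ≈ 55.1 minutes.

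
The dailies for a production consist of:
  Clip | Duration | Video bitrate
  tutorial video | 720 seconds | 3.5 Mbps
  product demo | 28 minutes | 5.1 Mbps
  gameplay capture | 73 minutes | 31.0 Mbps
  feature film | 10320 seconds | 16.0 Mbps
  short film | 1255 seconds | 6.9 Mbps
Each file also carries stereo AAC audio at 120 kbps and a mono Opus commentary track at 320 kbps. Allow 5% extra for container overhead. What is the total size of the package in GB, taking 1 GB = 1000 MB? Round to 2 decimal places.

43.14 GB

Audio total: 120 + 320 = 440 kbps = 0.440 Mbps.
tutorial video: 3.940 Mbps × 720 s × 1.05 = 2978.6 Mb
product demo: 5.540 Mbps × 1680 s × 1.05 = 9772.6 Mb
gameplay capture: 31.440 Mbps × 4380 s × 1.05 = 144592.6 Mb
feature film: 16.440 Mbps × 10320 s × 1.05 = 178143.8 Mb
short film: 7.340 Mbps × 1255 s × 1.05 = 9672.3 Mb
Total: 345159.9 Mb = 43145.0 MB.
= 43.14 GB.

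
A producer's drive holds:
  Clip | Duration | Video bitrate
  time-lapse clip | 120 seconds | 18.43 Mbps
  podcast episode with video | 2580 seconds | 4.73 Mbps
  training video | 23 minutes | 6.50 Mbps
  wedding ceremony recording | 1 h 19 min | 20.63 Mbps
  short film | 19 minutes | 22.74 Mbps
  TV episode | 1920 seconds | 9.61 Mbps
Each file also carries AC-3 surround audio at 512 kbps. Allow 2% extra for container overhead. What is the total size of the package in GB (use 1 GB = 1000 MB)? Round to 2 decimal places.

21.88 GB

Audio: 512 kbps = 0.512 Mbps.
time-lapse clip: 18.942 Mbps × 120 s × 1.02 = 2318.5 Mb
podcast episode with video: 5.242 Mbps × 2580 s × 1.02 = 13794.8 Mb
training video: 7.012 Mbps × 1380 s × 1.02 = 9870.1 Mb
wedding ceremony recording: 21.142 Mbps × 4740 s × 1.02 = 102217.3 Mb
short film: 23.252 Mbps × 1140 s × 1.02 = 27037.4 Mb
TV episode: 10.122 Mbps × 1920 s × 1.02 = 19822.9 Mb
Total: 175061.1 Mb = 21882.6 MB.
= 21.88 GB.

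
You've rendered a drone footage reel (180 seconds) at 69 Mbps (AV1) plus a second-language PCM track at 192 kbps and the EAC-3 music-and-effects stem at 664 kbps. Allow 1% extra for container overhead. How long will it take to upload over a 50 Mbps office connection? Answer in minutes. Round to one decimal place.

Audio total: 192 + 664 = 856 kbps = 0.856 Mbps.
Total bitrate: 69.856 Mbps.
File: 69.856 Mbps × 180 s = 12574.1 Mb.
With 1% container overhead: ×1.01. → 12699.8 Mb.
At 50 Mbps: 12699.8 / 50 = 254.0 s ≈ 4.23 minutes.

4.2 minutes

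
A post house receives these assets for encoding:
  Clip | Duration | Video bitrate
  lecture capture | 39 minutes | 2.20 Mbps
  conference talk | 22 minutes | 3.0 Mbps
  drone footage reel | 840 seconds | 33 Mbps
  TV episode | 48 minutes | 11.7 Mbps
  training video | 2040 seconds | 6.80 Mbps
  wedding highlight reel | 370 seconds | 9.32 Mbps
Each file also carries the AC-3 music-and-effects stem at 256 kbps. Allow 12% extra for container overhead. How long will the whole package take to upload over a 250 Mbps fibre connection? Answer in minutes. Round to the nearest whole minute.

Audio: 256 kbps = 0.256 Mbps.
lecture capture: 2.456 Mbps × 2340 s × 1.12 = 6436.7 Mb
conference talk: 3.256 Mbps × 1320 s × 1.12 = 4813.7 Mb
drone footage reel: 33.256 Mbps × 840 s × 1.12 = 31287.2 Mb
TV episode: 11.956 Mbps × 2880 s × 1.12 = 38565.3 Mb
training video: 7.056 Mbps × 2040 s × 1.12 = 16121.5 Mb
wedding highlight reel: 9.576 Mbps × 370 s × 1.12 = 3968.3 Mb
Total: 101192.7 Mb = 12649.1 MB.
At 250 Mbps: 101192.7 / 250 = 405 s ≈ 6.75 minutes.

7 minutes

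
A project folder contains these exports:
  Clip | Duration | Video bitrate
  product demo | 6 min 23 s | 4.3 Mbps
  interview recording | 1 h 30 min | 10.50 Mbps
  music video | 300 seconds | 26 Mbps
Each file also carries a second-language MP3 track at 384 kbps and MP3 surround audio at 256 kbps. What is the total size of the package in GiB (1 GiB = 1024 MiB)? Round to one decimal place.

Audio total: 384 + 256 = 640 kbps = 0.640 Mbps.
product demo: 4.940 Mbps × 383 s = 1892.0 Mb
interview recording: 11.140 Mbps × 5400 s = 60156.0 Mb
music video: 26.640 Mbps × 300 s = 7992.0 Mb
Total: 70040.0 Mb = 8755.0 MB.
= 8.154 GiB.

8.2 GiB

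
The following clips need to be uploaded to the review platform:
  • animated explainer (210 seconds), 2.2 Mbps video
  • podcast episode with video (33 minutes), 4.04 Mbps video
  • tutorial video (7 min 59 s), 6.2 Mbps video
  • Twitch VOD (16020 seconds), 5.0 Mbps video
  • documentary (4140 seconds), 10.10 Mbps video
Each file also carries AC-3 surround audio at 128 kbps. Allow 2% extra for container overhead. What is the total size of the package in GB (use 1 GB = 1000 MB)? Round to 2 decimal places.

Audio: 128 kbps = 0.128 Mbps.
animated explainer: 2.328 Mbps × 210 s × 1.02 = 498.7 Mb
podcast episode with video: 4.168 Mbps × 1980 s × 1.02 = 8417.7 Mb
tutorial video: 6.328 Mbps × 479 s × 1.02 = 3091.7 Mb
Twitch VOD: 5.128 Mbps × 16020 s × 1.02 = 83793.6 Mb
documentary: 10.228 Mbps × 4140 s × 1.02 = 43190.8 Mb
Total: 138992.5 Mb = 17374.1 MB.
= 17.37 GB.

17.37 GB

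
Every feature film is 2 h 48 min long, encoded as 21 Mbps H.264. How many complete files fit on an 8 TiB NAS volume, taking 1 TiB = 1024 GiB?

2 h 48 min = 168 min = 10080 s
Per item: 21.000 Mbps × 10080 s = 211,680 Mb = 26,460 MB.
Capacity: 8 TiB = 70,368,744 Mb; 332.43 items → 332 complete.

332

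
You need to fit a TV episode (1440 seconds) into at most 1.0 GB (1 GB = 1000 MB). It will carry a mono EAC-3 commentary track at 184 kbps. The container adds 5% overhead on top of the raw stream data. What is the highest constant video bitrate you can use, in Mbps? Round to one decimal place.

Budget: 1.0 GB = 8000.0 Mb.
Stream payload after overhead: 8000.0 / 1.05 = 7619.0 Mb.
Total bitrate budget: 7619.0 Mb / 1440 s = 5.291 Mbps.
Audio: 184 kbps = 0.184 Mbps.
Video: 5.291 − 0.184 = 5.107 Mbps.

5.1 Mbps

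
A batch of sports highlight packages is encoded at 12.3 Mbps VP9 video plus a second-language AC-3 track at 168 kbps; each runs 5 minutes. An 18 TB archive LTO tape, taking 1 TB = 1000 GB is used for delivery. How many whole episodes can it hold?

5 min = 300 s
Audio: 168 kbps = 0.168 Mbps.
Total bitrate: 12.468 Mbps.
Per item: 12.468 Mbps × 300 s = 3,740 Mb = 467.6 MB.
Capacity: 18 TB = 144,000,000 Mb; 38498.56 items → 38498 complete.

38498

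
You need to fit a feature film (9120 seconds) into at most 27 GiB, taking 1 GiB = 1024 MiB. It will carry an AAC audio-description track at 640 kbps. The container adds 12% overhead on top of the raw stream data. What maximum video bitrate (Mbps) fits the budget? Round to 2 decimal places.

Budget: 27 GiB = 231928.2 Mb.
Stream payload after overhead: 231928.2 / 1.12 = 207078.8 Mb.
Total bitrate budget: 207078.8 Mb / 9120 s = 22.706 Mbps.
Audio: 640 kbps = 0.640 Mbps.
Video: 22.706 − 0.640 = 22.066 Mbps.

22.07 Mbps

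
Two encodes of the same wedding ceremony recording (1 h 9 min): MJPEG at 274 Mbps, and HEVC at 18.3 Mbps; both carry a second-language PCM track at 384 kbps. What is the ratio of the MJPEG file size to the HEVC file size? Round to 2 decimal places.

14.69

1 h 9 min = 69 min = 4140 s
Audio: 384 kbps = 0.384 Mbps.
MJPEG: 274.384 Mbps × 4140 s = 1135949.8 Mb = 141.994 GB.
HEVC: 18.684 Mbps × 4140 s = 77351.8 Mb = 9.669 GB.
Ratio: 141.994 / 9.669 = 14.686.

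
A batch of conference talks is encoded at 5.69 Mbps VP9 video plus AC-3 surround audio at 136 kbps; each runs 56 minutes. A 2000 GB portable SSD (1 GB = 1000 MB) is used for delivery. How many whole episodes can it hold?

817

56 min = 3360 s
Audio: 136 kbps = 0.136 Mbps.
Total bitrate: 5.826 Mbps.
Per item: 5.826 Mbps × 3360 s = 19,575 Mb = 2,447 MB.
Capacity: 2000 GB = 16,000,000 Mb; 817.35 items → 817 complete.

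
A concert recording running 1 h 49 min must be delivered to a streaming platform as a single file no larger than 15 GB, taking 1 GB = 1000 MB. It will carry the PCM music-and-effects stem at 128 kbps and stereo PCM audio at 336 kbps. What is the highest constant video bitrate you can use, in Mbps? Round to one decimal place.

17.9 Mbps

Budget: 15 GB = 120000.0 Mb.
1 h 49 min = 109 min = 6540 s
Total bitrate budget: 120000.0 Mb / 6540 s = 18.349 Mbps.
Audio total: 128 + 336 = 464 kbps = 0.464 Mbps.
Video: 18.349 − 0.464 = 17.885 Mbps.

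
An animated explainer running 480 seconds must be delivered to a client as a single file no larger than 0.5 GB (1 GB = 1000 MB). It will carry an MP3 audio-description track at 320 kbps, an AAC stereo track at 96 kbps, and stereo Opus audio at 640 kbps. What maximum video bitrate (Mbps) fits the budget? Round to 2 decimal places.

7.28 Mbps

Budget: 0.5 GB = 4000.0 Mb.
Total bitrate budget: 4000.0 Mb / 480 s = 8.333 Mbps.
Audio total: 320 + 96 + 640 = 1056 kbps = 1.056 Mbps.
Video: 8.333 − 1.056 = 7.277 Mbps.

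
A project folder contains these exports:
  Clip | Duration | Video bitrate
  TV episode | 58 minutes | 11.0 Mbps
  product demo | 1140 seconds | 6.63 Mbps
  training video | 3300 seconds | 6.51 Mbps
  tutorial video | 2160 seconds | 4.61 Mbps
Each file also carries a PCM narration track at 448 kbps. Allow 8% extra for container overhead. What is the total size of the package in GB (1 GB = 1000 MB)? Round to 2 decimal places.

11.04 GB

Audio: 448 kbps = 0.448 Mbps.
TV episode: 11.448 Mbps × 3480 s × 1.08 = 43026.2 Mb
product demo: 7.078 Mbps × 1140 s × 1.08 = 8714.4 Mb
training video: 6.958 Mbps × 3300 s × 1.08 = 24798.3 Mb
tutorial video: 5.058 Mbps × 2160 s × 1.08 = 11799.3 Mb
Total: 88338.2 Mb = 11042.3 MB.
= 11.04 GB.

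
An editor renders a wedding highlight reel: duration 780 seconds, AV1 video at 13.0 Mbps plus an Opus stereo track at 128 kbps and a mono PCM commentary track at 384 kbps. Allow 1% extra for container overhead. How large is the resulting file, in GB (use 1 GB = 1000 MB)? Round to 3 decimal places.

1.331 GB

Audio total: 128 + 384 = 512 kbps = 0.512 Mbps.
Total bitrate: 13.0 + 0.512 = 13.512 Mbps.
Stream data: 13.512 Mbps × 780 s = 10539.4 Mb.
With 1% container overhead: ×1.01.
10,645 Mb ÷ 8 = 1,331 MB → 1.331 GB.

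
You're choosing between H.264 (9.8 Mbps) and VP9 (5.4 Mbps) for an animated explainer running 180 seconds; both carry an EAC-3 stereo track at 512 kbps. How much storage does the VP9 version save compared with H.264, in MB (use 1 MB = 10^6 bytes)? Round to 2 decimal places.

Audio: 512 kbps = 0.512 Mbps.
H.264: 10.312 Mbps × 180 s = 1856.2 Mb = 232.020 MB.
VP9: 5.912 Mbps × 180 s = 1064.2 Mb = 133.020 MB.
Saving: 232.020 − 133.020 = 99.000 MB.

99.00 MB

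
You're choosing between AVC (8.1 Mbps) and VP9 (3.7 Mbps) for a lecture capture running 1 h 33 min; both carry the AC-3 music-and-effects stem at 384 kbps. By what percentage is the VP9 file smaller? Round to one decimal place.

51.9%

1 h 33 min = 93 min = 5580 s
Audio: 384 kbps = 0.384 Mbps.
AVC: 8.484 Mbps × 5580 s = 47340.7 Mb = 5.918 GB.
VP9: 4.084 Mbps × 5580 s = 22788.7 Mb = 2.849 GB.
Reduction: (1 − 2.849/5.918) × 100 = 51.86%.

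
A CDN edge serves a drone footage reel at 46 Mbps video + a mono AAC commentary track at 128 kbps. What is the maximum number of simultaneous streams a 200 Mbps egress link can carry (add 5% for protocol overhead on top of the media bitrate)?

Audio: 128 kbps = 0.128 Mbps.
Per-viewer media rate: 46.128 Mbps.
On the wire with 5% overhead: 48.434 Mbps.
200 Mbps = 200.0 Mbps; 200.0 / 48.434 = 4.13 → 4 viewers.

4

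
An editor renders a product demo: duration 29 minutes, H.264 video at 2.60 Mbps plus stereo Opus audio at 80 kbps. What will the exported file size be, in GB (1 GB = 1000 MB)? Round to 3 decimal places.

0.583 GB

29 min = 1740 s
Audio: 80 kbps = 0.080 Mbps.
Total bitrate: 2.60 + 0.080 = 2.680 Mbps.
Stream data: 2.680 Mbps × 1740 s = 4663.2 Mb.
4,663 Mb ÷ 8 = 582.9 MB → 0.5829 GB.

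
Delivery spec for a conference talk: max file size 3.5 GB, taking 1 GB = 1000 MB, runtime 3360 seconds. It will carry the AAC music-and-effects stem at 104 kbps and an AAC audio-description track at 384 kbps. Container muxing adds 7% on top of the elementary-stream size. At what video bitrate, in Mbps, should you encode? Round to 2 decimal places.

Budget: 3.5 GB = 28000.0 Mb.
Stream payload after overhead: 28000.0 / 1.07 = 26168.2 Mb.
Total bitrate budget: 26168.2 Mb / 3360 s = 7.788 Mbps.
Audio total: 104 + 384 = 488 kbps = 0.488 Mbps.
Video: 7.788 − 0.488 = 7.300 Mbps.

7.30 Mbps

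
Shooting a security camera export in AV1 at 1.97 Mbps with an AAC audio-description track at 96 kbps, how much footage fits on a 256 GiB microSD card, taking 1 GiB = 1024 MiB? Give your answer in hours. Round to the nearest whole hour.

Audio: 96 kbps = 0.096 Mbps.
Total bitrate: 1.97 + 0.096 = 2.066 Mbps.
Capacity: 256 GiB = 2,199,023 Mb.
Recording time: 2,199,023 / 2.066 = 1,064,387 s ≈ 296 hours.

296 hours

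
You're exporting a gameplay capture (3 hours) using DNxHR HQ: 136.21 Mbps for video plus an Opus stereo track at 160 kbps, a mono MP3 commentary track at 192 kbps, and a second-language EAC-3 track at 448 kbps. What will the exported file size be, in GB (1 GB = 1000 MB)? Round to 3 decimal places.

3 h = 10800 s
Audio total: 160 + 192 + 448 = 800 kbps = 0.800 Mbps.
Total bitrate: 136.21 + 0.800 = 137.010 Mbps.
Stream data: 137.010 Mbps × 10800 s = 1479708.0 Mb.
1,479,708 Mb ÷ 8 = 184,964 MB → 185.0 GB.

184.964 GB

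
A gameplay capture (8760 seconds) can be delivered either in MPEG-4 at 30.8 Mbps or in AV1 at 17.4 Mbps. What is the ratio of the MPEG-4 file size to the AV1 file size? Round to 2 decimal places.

1.77

MPEG-4: 30.800 Mbps × 8760 s = 269808.0 Mb = 33.726 GB.
AV1: 17.400 Mbps × 8760 s = 152424.0 Mb = 19.053 GB.
Ratio: 33.726 / 19.053 = 1.770.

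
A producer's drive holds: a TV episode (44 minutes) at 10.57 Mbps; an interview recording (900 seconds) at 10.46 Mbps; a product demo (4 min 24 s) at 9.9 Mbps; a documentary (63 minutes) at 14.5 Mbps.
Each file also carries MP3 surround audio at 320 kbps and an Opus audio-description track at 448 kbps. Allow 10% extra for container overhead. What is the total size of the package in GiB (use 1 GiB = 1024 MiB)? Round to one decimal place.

12.9 GiB

Audio total: 320 + 448 = 768 kbps = 0.768 Mbps.
TV episode: 11.338 Mbps × 2640 s × 1.10 = 32925.6 Mb
interview recording: 11.228 Mbps × 900 s × 1.10 = 11115.7 Mb
product demo: 10.668 Mbps × 264 s × 1.10 = 3098.0 Mb
documentary: 15.268 Mbps × 3780 s × 1.10 = 63484.3 Mb
Total: 110623.6 Mb = 13828.0 MB.
= 12.88 GiB.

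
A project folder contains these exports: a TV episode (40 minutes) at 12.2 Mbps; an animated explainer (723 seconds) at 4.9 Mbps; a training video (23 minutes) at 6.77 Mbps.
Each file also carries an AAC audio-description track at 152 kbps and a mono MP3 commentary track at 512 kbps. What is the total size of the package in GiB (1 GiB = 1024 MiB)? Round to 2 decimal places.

5.26 GiB

Audio total: 152 + 512 = 664 kbps = 0.664 Mbps.
TV episode: 12.864 Mbps × 2400 s = 30873.6 Mb
animated explainer: 5.564 Mbps × 723 s = 4022.8 Mb
training video: 7.434 Mbps × 1380 s = 10258.9 Mb
Total: 45155.3 Mb = 5644.4 MB.
= 5.257 GiB.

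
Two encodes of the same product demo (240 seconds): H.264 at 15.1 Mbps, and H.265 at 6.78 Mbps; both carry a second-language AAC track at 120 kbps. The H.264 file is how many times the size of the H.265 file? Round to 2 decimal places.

Audio: 120 kbps = 0.120 Mbps.
H.264: 15.220 Mbps × 240 s = 3652.8 Mb = 456.600 MB.
H.265: 6.900 Mbps × 240 s = 1656.0 Mb = 207.000 MB.
Ratio: 456.600 / 207.000 = 2.206.

2.21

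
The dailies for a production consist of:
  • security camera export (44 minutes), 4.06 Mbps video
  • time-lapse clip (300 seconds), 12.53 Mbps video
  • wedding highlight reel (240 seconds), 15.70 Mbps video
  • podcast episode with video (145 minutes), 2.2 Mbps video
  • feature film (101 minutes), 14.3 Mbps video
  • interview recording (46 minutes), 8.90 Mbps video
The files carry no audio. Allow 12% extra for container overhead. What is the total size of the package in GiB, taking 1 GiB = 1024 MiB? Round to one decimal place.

19.4 GiB

security camera export: 4.060 Mbps × 2640 s × 1.12 = 12004.6 Mb
time-lapse clip: 12.530 Mbps × 300 s × 1.12 = 4210.1 Mb
wedding highlight reel: 15.700 Mbps × 240 s × 1.12 = 4220.2 Mb
podcast episode with video: 2.200 Mbps × 8700 s × 1.12 = 21436.8 Mb
feature film: 14.300 Mbps × 6060 s × 1.12 = 97057.0 Mb
interview recording: 8.900 Mbps × 2760 s × 1.12 = 27511.7 Mb
Total: 166440.3 Mb = 20805.0 MB.
= 19.38 GiB.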